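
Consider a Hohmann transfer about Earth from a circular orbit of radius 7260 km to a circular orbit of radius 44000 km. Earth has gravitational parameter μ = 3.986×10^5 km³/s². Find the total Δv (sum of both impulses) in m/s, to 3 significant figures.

Transfer-ellipse semi-major axis a_t = (r₁ + r₂)/2 = (7260 + 44000)/2 = 25630 km.
Circular speed at r₁: v₁ = √(μ/r₁) = √(3.986×10^5/7260) = 7.410 km/s.
On the transfer ellipse at r₁, vis-viva gives v_p = √[μ(2/r₁ − 1/a_t)] = 9.709 km/s.
First burn Δv₁ = |v_p − v₁| = 2.299 km/s.
Circular speed at r₂: v₂ = √(μ/r₂) = 3.010 km/s.
Transfer-orbit speed at r₂: v_a = √[μ(2/r₂ − 1/a_t)] = 1.602 km/s.
Second burn Δv₂ = |v₂ − v_a| = 1.408 km/s.
Δv = Δv₁ + Δv₂ = 2.299 + 1.408 = 3.707 km/s.

Δv = 3710 m/s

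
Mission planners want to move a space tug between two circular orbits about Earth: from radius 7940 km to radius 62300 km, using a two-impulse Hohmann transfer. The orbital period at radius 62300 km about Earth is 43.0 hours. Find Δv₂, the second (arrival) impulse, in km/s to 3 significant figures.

Δv₂ = 1.33 km/s

From Kepler's third law T² = 4π²r³/μ at r = 62300 km, T = 43.0 hours = 43.0 × 3600 s = 1.548×10^5 s: μ = 4π²r³/T² = 3.98366×10^5 km³/s².
Semi-major axis of the transfer orbit: a_t = (7940 + 62300)/2 = 35120 km.
On the circular orbit at r = 62300 km, v_c = √(μ/r) = 2.5287 km/s.
Transfer-orbit speed at the same r (vis-viva, a = a_t): v_t = √[μ(2/r − 1/a_t)] = 1.2023 km/s.
Δv₂ = |v_t − v_c| = |1.2023 − 2.5287| = 1.326 km/s.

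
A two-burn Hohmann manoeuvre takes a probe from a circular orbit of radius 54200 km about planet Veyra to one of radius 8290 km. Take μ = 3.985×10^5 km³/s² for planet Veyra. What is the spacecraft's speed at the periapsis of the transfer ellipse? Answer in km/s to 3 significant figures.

The Hohmann ellipse has a_t = (r₁ + r₂)/2 = 31245 km.
At periapsis, r = 8290 km.
From the vis-viva equation, v = √[μ(2/r − 1/a_t)] = 9.132 km/s.

v = 9.13 km/s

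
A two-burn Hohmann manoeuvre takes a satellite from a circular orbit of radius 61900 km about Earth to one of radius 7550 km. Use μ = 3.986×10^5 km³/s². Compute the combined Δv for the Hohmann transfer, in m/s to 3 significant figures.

Δv = 3790 m/s

The Hohmann ellipse has a_t = (r₁ + r₂)/2 = 34725 km.
Circular speed at r₁: v₁ = √(μ/r₁) = √(3.986×10^5/61900) = 2.5376 km/s.
Transfer-orbit speed at r₁ (vis-viva): v_a = √[μ(2/r₁ − 1/a_t)] = 1.1832 km/s.
First burn Δv₁ = |v_a − v₁| = 1.354 km/s.
At r₂, v₂ = √(μ/r₂) = 7.266 km/s.
Transfer-orbit speed at r₂: v_p = √[μ(2/r₂ − 1/a_t)] = 9.701 km/s.
Second burn Δv₂ = |v₂ − v_p| = 2.435 km/s.
Total Δv = Δv₁ + Δv₂ = 3.789 km/s.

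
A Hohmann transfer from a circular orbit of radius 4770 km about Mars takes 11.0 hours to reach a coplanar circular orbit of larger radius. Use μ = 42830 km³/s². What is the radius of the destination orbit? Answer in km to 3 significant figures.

Transfer time t = 11.0 hours = 39600 s, and t = π√(a_t³/μ).
So a_t = (μ t²/π²)^(1/3) = (42830 × (39600)² / π²)^(1/3) = 18950 km.
Since a_t = (r₁ + r₂)/2, r₂ = 2a_t − r₁ = 2×18950 − 4770 = 33130 km.

r₂ = 33100 km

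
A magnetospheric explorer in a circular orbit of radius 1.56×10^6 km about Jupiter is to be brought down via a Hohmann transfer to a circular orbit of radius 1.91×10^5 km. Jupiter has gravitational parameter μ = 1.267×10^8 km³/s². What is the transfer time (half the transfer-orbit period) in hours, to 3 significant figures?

t = 63.5 hours

The Hohmann ellipse has a_t = (r₁ + r₂)/2 = 8.755×10^5 km.
By Kepler's third law the transfer-orbit period is T = 2π√(a_t³/μ), so t = T/2 = 2.286×10^5 s.
Converting: 2.286×10^5 s ÷ 3600 s/hour = 63.5 hours.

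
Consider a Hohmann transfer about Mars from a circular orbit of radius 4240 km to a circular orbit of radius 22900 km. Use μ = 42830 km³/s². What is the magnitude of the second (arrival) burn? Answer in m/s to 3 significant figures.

Δv₂ = 603 m/s

The Hohmann ellipse has a_t = (r₁ + r₂)/2 = 13570 km.
Circular speed at r = 22900 km: v_c = √(μ/r) = 1.36759 km/s.
Vis-viva on the transfer ellipse at r = 22900 km gives v_t = √[μ(2/r − 1/a_t)] = 0.764450 km/s.
Δv₂ = |v_t − v_c| = |0.764450 − 1.36759| = 0.6031 km/s.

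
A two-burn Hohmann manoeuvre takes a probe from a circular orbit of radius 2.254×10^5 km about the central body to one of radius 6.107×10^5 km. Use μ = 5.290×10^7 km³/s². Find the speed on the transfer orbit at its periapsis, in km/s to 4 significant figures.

v = 18.52 km/s

Semi-major axis of the transfer orbit: a_t = (2.254×10^5 + 6.107×10^5)/2 = 4.1805×10^5 km.
At periapsis, r = 2.254×10^5 km.
Vis-viva: v = √[μ(2/r − 1/a_t)] = √[5.290×10^7 × (2/2.254×10^5 − 1/4.1805×10^5)] = 18.52 km/s.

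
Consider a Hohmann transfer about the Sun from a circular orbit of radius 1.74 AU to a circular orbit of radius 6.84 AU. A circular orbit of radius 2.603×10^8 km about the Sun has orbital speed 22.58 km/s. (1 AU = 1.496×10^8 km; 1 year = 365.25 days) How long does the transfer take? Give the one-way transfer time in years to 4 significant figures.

From the circular-orbit relation v² = μ/r at r = 2.603×10^8 km: μ = v²r = (22.58)² × 2.603×10^8 = 1.32716×10^11 km³/s².
In km: r₁ = 1.74 × 1.496×10^8 = 2.60304×10^8 km; r₂ = 6.84 × 1.496×10^8 = 1.023264×10^9 km.
Transfer-ellipse semi-major axis a_t = (r₁ + r₂)/2 = (2.60304×10^8 + 1.023264×10^9)/2 = 6.41784×10^8 km.
Transfer time t = π√(a_t³/μ) = π√((6.41784×10^8)³ / 1.32716×10^11) = 1.402×10^8 s.
Converting: 1.402×10^8 s ÷ 3.15576×10^7 s/year (365.25 × 86400) = 4.443 years.

t = 4.443 years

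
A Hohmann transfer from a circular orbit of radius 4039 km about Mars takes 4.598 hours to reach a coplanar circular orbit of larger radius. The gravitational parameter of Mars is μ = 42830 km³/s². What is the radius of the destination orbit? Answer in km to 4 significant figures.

r₂ = 17150 km

Transfer time t = 4.598 hours = 16552.8 s, and t = π√(a_t³/μ).
So a_t = (μ t²/π²)^(1/3) = (42830 × (16552.8)² / π²)^(1/3) = 10594 km.
Since a_t = (r₁ + r₂)/2, r₂ = 2a_t − r₁ = 2×10594 − 4039 = 17149 km.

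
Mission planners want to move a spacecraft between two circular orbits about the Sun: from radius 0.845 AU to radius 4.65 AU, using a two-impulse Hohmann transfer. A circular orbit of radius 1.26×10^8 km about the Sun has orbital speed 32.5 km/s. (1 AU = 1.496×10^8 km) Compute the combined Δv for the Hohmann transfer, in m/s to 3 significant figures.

Δv = 15900 m/s

From the circular-orbit relation v² = μ/r at r = 1.26×10^8 km: μ = v²r = (32.5)² × 1.26×10^8 = 1.33088×10^11 km³/s².
In km: r₁ = 0.845 × 1.496×10^8 = 1.26412×10^8 km; r₂ = 4.65 × 1.496×10^8 = 6.9564×10^8 km.
Semi-major axis of the transfer orbit: a_t = (1.26412×10^8 + 6.9564×10^8)/2 = 4.11026×10^8 km.
At r₁ the circular-orbit speed is v₁ = √(μ/r₁) = 32.447 km/s.
On the transfer ellipse at r₁, v² = μ(2/r − 1/a) gives v_p = √[μ(2/r₁ − 1/a_t)] = 42.212 km/s.
First burn Δv₁ = |v_p − v₁| = 9.765 km/s.
At r₂, v₂ = √(μ/r₂) = 13.832 km/s.
Transfer-orbit speed at r₂: v_a = √[μ(2/r₂ − 1/a_t)] = 7.6707 km/s.
Second burn Δv₂ = |v₂ − v_a| = 6.161 km/s.
Δv = Δv₁ + Δv₂ = 9.765 + 6.161 = 15.93 km/s.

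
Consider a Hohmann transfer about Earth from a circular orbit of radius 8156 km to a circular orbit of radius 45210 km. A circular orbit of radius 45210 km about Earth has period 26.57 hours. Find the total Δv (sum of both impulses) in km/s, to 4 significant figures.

Δv = 3.437 km/s

From Kepler's third law T² = 4π²r³/μ at r = 45210 km, T = 26.57 hours = 26.57 × 3600 s = 95652 s: μ = 4π²r³/T² = 3.98727×10^5 km³/s².
Transfer-ellipse semi-major axis a_t = (r₁ + r₂)/2 = (8156 + 45210)/2 = 26683 km.
At r₁ the circular-orbit speed is v₁ = √(μ/r₁) = 6.992 km/s.
Transfer-orbit speed at r₁ (vis-viva): v_p = √[μ(2/r₁ − 1/a_t)] = 9.101 km/s.
First burn Δv₁ = |v_p − v₁| = 2.109 km/s.
Circular speed at r₂: v₂ = √(μ/r₂) = 2.970 km/s.
Transfer-orbit speed at r₂: v_a = √[μ(2/r₂ − 1/a_t)] = 1.642 km/s.
Second burn Δv₂ = |v₂ − v_a| = 1.328 km/s.
Total Δv = Δv₁ + Δv₂ = 3.437 km/s.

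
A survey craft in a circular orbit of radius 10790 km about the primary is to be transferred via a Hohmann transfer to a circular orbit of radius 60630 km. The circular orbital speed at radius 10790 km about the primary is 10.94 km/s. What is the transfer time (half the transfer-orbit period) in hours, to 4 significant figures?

From the circular-orbit relation v² = μ/r at r = 10790 km: μ = v²r = (10.94)² × 10790 = 1.29139×10^6 km³/s².
The Hohmann ellipse has a_t = (r₁ + r₂)/2 = 35710 km.
Half the transfer-orbit period gives t = π√(a_t³/μ) = 18655 s.
Converting: 18655 s ÷ 3600 s/hour = 5.182 hours.

t = 5.182 hours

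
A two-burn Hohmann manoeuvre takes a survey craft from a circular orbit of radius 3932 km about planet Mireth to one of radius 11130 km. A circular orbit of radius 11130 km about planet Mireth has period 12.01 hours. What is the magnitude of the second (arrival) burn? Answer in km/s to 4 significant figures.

From Kepler's third law T² = 4π²r³/μ at r = 11130 km, T = 12.01 hours = 12.01 × 3600 s = 43236 s: μ = 4π²r³/T² = 29117.5 km³/s².
Transfer-ellipse semi-major axis a_t = (r₁ + r₂)/2 = (3932 + 11130)/2 = 7531 km.
Circular speed at r = 11130 km: v_c = √(μ/r) = 1.6174 km/s.
Transfer-orbit speed at the same r (vis-viva, a = a_t): v_t = √[μ(2/r − 1/a_t)] = 1.1687 km/s.
Δv₂ = |v_t − v_c| = |1.1687 − 1.6174| = 0.4487 km/s.

Δv₂ = 0.4487 km/s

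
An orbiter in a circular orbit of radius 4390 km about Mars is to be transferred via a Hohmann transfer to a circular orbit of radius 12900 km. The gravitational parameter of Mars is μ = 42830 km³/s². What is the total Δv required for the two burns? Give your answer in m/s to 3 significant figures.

Δv = 1220 m/s

The Hohmann ellipse has a_t = (r₁ + r₂)/2 = 8645 km.
At r₁ the circular-orbit speed is v₁ = √(μ/r₁) = 3.124 km/s.
Transfer-orbit speed at r₁ (v² = μ(2/r − 1/a)): v_p = √[μ(2/r₁ − 1/a_t)] = 3.816 km/s.
First burn Δv₁ = |v_p − v₁| = 0.6920 km/s.
At r₂, v₂ = √(μ/r₂) = 1.82213 km/s.
Transfer-orbit speed at r₂: v_a = √[μ(2/r₂ − 1/a_t)] = 1.29846 km/s.
Second burn Δv₂ = |v₂ − v_a| = 0.5237 km/s.
Total Δv = Δv₁ + Δv₂ = 1.216 km/s.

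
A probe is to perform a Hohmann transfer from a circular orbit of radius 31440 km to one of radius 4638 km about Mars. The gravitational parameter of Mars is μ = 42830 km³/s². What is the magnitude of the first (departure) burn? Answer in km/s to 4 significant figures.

The Hohmann ellipse has a_t = (r₁ + r₂)/2 = 18039 km.
Circular speed at r = 31440 km: v_c = √(μ/r) = 1.16717 km/s.
Transfer-orbit speed at the same r (vis-viva, a = a_t): v_t = √[μ(2/r − 1/a_t)] = 0.591823 km/s.
Δv₁ = |v_t − v_c| = |0.591823 − 1.16717| = 0.5753 km/s.

Δv₁ = 0.5753 km/s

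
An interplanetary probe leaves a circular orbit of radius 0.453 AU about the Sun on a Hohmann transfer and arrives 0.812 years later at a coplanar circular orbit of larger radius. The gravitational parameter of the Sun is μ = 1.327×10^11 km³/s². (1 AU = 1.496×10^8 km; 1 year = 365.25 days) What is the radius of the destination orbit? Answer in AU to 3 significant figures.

In km: r₁ = 0.453 × 1.496×10^8 = 6.77688×10^7 km.
Transfer time t = 0.812 years × 365.25 × 86400 s = 2.56247712×10^7 s, and t = π√(a_t³/μ).
So a_t = (μ t²/π²)^(1/3) = (1.327×10^11 × (2.56247712×10^7)² / π²)^(1/3) = 2.0668×10^8 km.
Since a_t = (r₁ + r₂)/2, r₂ = 2a_t − r₁ = 2×2.0668×10^8 − 6.77688×10^7 = 3.455912×10^8 km.
In AU: r₂ = 3.455912×10^8 / 1.496×10^8 = 2.31 AU.

r₂ = 2.31 AU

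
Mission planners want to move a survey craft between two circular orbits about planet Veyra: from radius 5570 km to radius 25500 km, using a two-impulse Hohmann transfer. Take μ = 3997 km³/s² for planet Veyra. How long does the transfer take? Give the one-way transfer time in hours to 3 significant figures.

t = 26.7 hours

Semi-major axis of the transfer orbit: a_t = (5570 + 25500)/2 = 15535 km.
By Kepler's third law the transfer-orbit period is T = 2π√(a_t³/μ), so t = T/2 = 96220 s.
Converting: 96220 s ÷ 3600 s/hour = 26.7 hours.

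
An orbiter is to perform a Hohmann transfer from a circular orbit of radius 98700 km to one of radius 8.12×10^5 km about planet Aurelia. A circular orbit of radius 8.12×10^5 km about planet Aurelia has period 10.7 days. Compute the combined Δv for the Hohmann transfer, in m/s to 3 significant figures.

Δv = 8260 m/s

From Kepler's third law T² = 4π²r³/μ at r = 8.12×10^5 km, T = 10.7 days = 10.7 × 86400 s = 9.2448×10^5 s: μ = 4π²r³/T² = 2.47305×10^7 km³/s².
Transfer-ellipse semi-major axis a_t = (r₁ + r₂)/2 = (98700 + 8.120×10^5)/2 = 4.5535×10^5 km.
Circular speed at r₁: v₁ = √(μ/r₁) = √(2.47305×10^7/98700) = 15.829 km/s.
On the transfer ellipse at r₁, vis-viva gives v_p = √[μ(2/r₁ − 1/a_t)] = 21.138 km/s.
First burn Δv₁ = |v_p − v₁| = 5.309 km/s.
Circular speed at r₂: v₂ = √(μ/r₂) = 5.5187 km/s.
Transfer-orbit speed at r₂: v_a = √[μ(2/r₂ − 1/a_t)] = 2.5694 km/s.
Second burn Δv₂ = |v₂ − v_a| = 2.949 km/s.
Δv = Δv₁ + Δv₂ = 5.309 + 2.949 = 8.258 km/s.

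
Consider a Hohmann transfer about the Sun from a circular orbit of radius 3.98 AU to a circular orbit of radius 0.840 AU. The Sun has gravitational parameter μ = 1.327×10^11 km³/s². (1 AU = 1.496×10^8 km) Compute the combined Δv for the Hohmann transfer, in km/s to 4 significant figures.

Δv = 15.38 km/s

In km: r₁ = 3.98 × 1.496×10^8 = 5.95408×10^8 km; r₂ = 0.840 × 1.496×10^8 = 1.25664×10^8 km.
Semi-major axis of the transfer orbit: a_t = (5.95408×10^8 + 1.25664×10^8)/2 = 3.60536×10^8 km.
Circular speed at r₁: v₁ = √(μ/r₁) = √(1.327×10^11/5.95408×10^8) = 14.929 km/s.
On the transfer ellipse at r₁, v² = μ(2/r − 1/a) gives v_a = √[μ(2/r₁ − 1/a_t)] = 8.8137 km/s.
First burn Δv₁ = |v_a − v₁| = 6.115 km/s.
Circular speed at r₂: v₂ = √(μ/r₂) = 32.496 km/s.
Transfer-orbit speed at r₂: v_p = √[μ(2/r₂ − 1/a_t)] = 41.760 km/s.
Second burn Δv₂ = |v₂ − v_p| = 9.264 km/s.
Δv = Δv₁ + Δv₂ = 6.115 + 9.264 = 15.38 km/s.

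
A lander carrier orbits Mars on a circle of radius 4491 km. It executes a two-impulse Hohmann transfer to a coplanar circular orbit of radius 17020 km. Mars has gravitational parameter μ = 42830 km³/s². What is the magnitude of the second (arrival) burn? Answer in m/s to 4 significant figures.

Transfer-ellipse semi-major axis a_t = (r₁ + r₂)/2 = (4491 + 17020)/2 = 10755.5 km.
Circular speed at r = 17020 km: v_c = √(μ/r) = 1.58633 km/s.
Transfer-orbit speed at the same r (vis-viva, a = a_t): v_t = √[μ(2/r − 1/a_t)] = 1.02506 km/s.
Δv₂ = |v_t − v_c| = |1.02506 − 1.58633| = 0.5613 km/s.

Δv₂ = 561.3 m/s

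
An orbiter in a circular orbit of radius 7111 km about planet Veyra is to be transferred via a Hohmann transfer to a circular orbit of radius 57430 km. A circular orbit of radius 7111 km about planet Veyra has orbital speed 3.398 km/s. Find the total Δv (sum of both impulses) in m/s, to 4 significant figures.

From the circular-orbit relation v² = μ/r at r = 7111 km: μ = v²r = (3.398)² × 7111 = 82106.5 km³/s².
Semi-major axis of the transfer orbit: a_t = (7111 + 57430)/2 = 32270.5 km.
At r₁ the circular-orbit speed is v₁ = √(μ/r₁) = 3.398 km/s.
Transfer-orbit speed at r₁ (vis-viva): v_p = √[μ(2/r₁ − 1/a_t)] = 4.533 km/s.
First burn Δv₁ = |v_p − v₁| = 1.135 km/s.
At r₂, v₂ = √(μ/r₂) = 1.1957 km/s.
Transfer-orbit speed at r₂: v_a = √[μ(2/r₂ − 1/a_t)] = 0.56128 km/s.
Second burn Δv₂ = |v₂ − v_a| = 0.6344 km/s.
Total Δv = Δv₁ + Δv₂ = 1.769 km/s.

Δv = 1769 m/s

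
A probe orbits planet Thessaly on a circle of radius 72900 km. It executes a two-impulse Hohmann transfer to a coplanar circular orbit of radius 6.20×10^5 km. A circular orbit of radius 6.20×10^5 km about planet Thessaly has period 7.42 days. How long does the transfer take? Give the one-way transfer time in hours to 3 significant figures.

From Kepler's third law T² = 4π²r³/μ at r = 6.20×10^5 km, T = 7.42 days = 7.42 × 86400 s = 6.41088×10^5 s: μ = 4π²r³/T² = 2.28928×10^7 km³/s².
Transfer-ellipse semi-major axis a_t = (r₁ + r₂)/2 = (72900 + 6.200×10^5)/2 = 3.4645×10^5 km.
Transfer time t = π√(a_t³/μ) = π√((3.4645×10^5)³ / 2.28928×10^7) = 1.339×10^5 s.
Converting: 1.339×10^5 s ÷ 3600 s/hour = 37.2 hours.

t = 37.2 hours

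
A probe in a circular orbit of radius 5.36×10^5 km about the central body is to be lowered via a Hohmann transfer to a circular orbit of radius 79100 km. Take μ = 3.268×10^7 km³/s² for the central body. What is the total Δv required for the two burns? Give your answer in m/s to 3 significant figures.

Δv = 10400 m/s

The Hohmann ellipse has a_t = (r₁ + r₂)/2 = 3.0755×10^5 km.
At r₁ the circular-orbit speed is v₁ = √(μ/r₁) = 7.8083 km/s.
Transfer-orbit speed at r₁ (vis-viva equation): v_a = √[μ(2/r₁ − 1/a_t)] = 3.9599 km/s.
First burn Δv₁ = |v_a − v₁| = 3.8484 km/s.
At r₂, v₂ = √(μ/r₂) = 20.3260 km/s.
Transfer-orbit speed at r₂: v_p = √[μ(2/r₂ − 1/a_t)] = 26.8335 km/s.
Second burn Δv₂ = |v₂ − v_p| = 6.5075 km/s.
Δv = Δv₁ + Δv₂ = 3.8484 + 6.5075 = 10.36 km/s.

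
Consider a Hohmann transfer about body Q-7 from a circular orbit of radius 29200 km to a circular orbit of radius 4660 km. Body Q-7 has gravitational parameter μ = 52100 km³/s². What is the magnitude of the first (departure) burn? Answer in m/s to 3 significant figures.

The Hohmann ellipse has a_t = (r₁ + r₂)/2 = 16930 km.
Circular speed at r = 29200 km: v_c = √(μ/r) = 1.3358 km/s.
Vis-viva on the transfer ellipse at r = 29200 km gives v_t = √[μ(2/r − 1/a_t)] = 0.70080 km/s.
Δv₁ = |v_t − v_c| = |0.70080 − 1.3358| = 0.6350 km/s.

Δv₁ = 635 m/s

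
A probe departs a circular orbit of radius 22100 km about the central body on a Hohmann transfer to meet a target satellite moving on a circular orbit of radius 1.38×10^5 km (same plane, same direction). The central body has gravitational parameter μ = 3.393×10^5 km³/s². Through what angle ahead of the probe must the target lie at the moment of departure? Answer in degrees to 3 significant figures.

φ = 100°

Semi-major axis of the transfer orbit: a_t = (22100 + 1.380×10^5)/2 = 80050 km.
Transfer time t = π√(a_t³/μ) = 1.2215×10^5 s.
Target angular speed ω₂ = √(μ/r₂³) = 1.1362×10^-5 rad/s.
Angle swept by the target during transfer: ω₂·t = 1.3879 rad = 79.52°.
Arrival is 180° from departure on the ellipse, so φ = 180° − 79.52° = 100°.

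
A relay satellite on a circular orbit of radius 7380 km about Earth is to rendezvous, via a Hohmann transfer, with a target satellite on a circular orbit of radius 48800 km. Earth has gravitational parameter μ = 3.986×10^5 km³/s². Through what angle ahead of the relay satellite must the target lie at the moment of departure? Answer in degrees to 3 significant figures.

The Hohmann ellipse has a_t = (r₁ + r₂)/2 = 28090 km.
The half-period of the transfer ellipse is t = π√(a_t³/μ) = 23430 s.
The target's mean motion on its circular orbit is ω₂ = √(μ/r₂³) = 5.857×10^-5 rad/s.
Angle swept by the target during transfer: ω₂·t = 1.372 rad = 78.61°.
Arrival is 180° from departure on the ellipse, so φ = 180° − 78.61° = 101°.

φ = 101°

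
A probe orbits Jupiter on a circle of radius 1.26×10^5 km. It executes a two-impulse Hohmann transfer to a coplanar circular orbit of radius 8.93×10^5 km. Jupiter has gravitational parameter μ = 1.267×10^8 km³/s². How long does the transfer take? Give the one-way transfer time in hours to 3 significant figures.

t = 28.2 hours

Semi-major axis of the transfer orbit: a_t = (1.260×10^5 + 8.930×10^5)/2 = 5.095×10^5 km.
By Kepler's third law the transfer-orbit period is T = 2π√(a_t³/μ), so t = T/2 = 1.015×10^5 s.
Converting: 1.015×10^5 s ÷ 3600 s/hour = 28.2 hours.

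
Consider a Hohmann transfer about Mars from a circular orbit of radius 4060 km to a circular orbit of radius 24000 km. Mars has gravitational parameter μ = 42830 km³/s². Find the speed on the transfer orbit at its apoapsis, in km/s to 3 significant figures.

v = 0.719 km/s

The Hohmann ellipse has a_t = (r₁ + r₂)/2 = 14030 km.
At apoapsis, r = 24000 km.
From the vis-viva equation, v = √[μ(2/r − 1/a_t)] = 0.7186 km/s.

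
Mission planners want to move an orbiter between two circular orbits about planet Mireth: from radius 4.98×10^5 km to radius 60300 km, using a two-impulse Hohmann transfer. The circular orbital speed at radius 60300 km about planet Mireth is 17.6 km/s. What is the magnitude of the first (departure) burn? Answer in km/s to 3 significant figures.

From the circular-orbit relation v² = μ/r at r = 60300 km: μ = v²r = (17.6)² × 60300 = 1.86785×10^7 km³/s².
Semi-major axis of the transfer orbit: a_t = (4.980×10^5 + 60300)/2 = 2.7915×10^5 km.
On the circular orbit at r = 4.980×10^5 km, v_c = √(μ/r) = 6.124 km/s.
Vis-viva on the transfer ellipse at r = 4.980×10^5 km gives v_t = √[μ(2/r − 1/a_t)] = 2.846 km/s.
Δv₁ = |v_t − v_c| = |2.846 − 6.124| = 3.278 km/s.

Δv₁ = 3.28 km/s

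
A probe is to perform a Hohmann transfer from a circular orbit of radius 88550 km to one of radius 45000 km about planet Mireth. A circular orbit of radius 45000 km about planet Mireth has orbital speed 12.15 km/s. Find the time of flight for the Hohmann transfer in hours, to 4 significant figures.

t = 5.842 hours

From the circular-orbit relation v² = μ/r at r = 45000 km: μ = v²r = (12.15)² × 45000 = 6.64301×10^6 km³/s².
Transfer-ellipse semi-major axis a_t = (r₁ + r₂)/2 = (88550 + 45000)/2 = 66775 km.
Transfer time t = π√(a_t³/μ) = π√((66775)³ / 6.64301×10^6) = 21030 s.
Converting: 21030 s ÷ 3600 s/hour = 5.842 hours.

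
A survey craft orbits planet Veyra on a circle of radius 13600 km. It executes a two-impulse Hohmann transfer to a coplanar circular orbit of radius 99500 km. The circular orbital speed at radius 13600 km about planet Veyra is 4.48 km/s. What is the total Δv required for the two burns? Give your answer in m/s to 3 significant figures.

From the circular-orbit relation v² = μ/r at r = 13600 km: μ = v²r = (4.48)² × 13600 = 2.72957×10^5 km³/s².
Semi-major axis of the transfer orbit: a_t = (13600 + 99500)/2 = 56550 km.
Circular speed at r₁: v₁ = √(μ/r₁) = √(2.72957×10^5/13600) = 4.480 km/s.
On the transfer ellipse at r₁, vis-viva gives v_p = √[μ(2/r₁ − 1/a_t)] = 5.943 km/s.
First burn Δv₁ = |v_p − v₁| = 1.463 km/s.
At r₂, v₂ = √(μ/r₂) = 1.65629 km/s.
Transfer-orbit speed at r₂: v_a = √[μ(2/r₂ − 1/a_t)] = 0.812249 km/s.
Second burn Δv₂ = |v₂ − v_a| = 0.8440 km/s.
Δv = Δv₁ + Δv₂ = 1.463 + 0.8440 = 2.307 km/s.

Δv = 2310 m/s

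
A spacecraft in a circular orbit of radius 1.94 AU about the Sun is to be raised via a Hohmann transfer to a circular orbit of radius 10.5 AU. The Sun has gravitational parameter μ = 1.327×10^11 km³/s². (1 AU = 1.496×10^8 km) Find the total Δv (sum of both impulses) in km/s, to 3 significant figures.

Δv = 10.5 km/s

In km: r₁ = 1.94 × 1.496×10^8 = 2.90224×10^8 km; r₂ = 10.5 × 1.496×10^8 = 1.5708×10^9 km.
Semi-major axis of the transfer orbit: a_t = (2.90224×10^8 + 1.5708×10^9)/2 = 9.30512×10^8 km.
Circular speed at r₁: v₁ = √(μ/r₁) = √(1.327×10^11/2.90224×10^8) = 21.383 km/s.
Transfer-orbit speed at r₁ (vis-viva): v_p = √[μ(2/r₁ − 1/a_t)] = 27.782 km/s.
First burn Δv₁ = |v_p − v₁| = 6.399 km/s.
At r₂, v₂ = √(μ/r₂) = 9.191 km/s.
Transfer-orbit speed at r₂: v_a = √[μ(2/r₂ − 1/a_t)] = 5.133 km/s.
Second burn Δv₂ = |v₂ − v_a| = 4.058 km/s.
Total Δv = Δv₁ + Δv₂ = 10.46 km/s.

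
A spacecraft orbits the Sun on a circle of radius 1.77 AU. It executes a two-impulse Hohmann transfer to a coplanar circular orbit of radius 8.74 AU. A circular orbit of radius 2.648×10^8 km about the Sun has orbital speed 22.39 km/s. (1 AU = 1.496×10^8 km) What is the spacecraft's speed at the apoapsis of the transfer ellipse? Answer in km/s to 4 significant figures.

v = 5.848 km/s

From the circular-orbit relation v² = μ/r at r = 2.648×10^8 km: μ = v²r = (22.39)² × 2.648×10^8 = 1.32747×10^11 km³/s².
In km: r₁ = 1.77 × 1.496×10^8 = 2.64792×10^8 km; r₂ = 8.74 × 1.496×10^8 = 1.307504×10^9 km.
Semi-major axis of the transfer orbit: a_t = (2.64792×10^8 + 1.307504×10^9)/2 = 7.86148×10^8 km.
At apoapsis, r = 1.307504×10^9 km.
Applying v² = μ(2/r − 1/a_t): v = 5.848 km/s.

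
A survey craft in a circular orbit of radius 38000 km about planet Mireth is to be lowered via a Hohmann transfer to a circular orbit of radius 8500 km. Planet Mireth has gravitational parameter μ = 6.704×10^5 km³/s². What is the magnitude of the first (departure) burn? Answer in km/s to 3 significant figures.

The Hohmann ellipse has a_t = (r₁ + r₂)/2 = 23250 km.
On the circular orbit at r = 38000 km, v_c = √(μ/r) = 4.2003 km/s.
Transfer-orbit speed at the same r (vis-viva, a = a_t): v_t = √[μ(2/r − 1/a_t)] = 2.5396 km/s.
Δv₁ = |v_t − v_c| = |2.5396 − 4.2003| = 1.661 km/s.

Δv₁ = 1.66 km/s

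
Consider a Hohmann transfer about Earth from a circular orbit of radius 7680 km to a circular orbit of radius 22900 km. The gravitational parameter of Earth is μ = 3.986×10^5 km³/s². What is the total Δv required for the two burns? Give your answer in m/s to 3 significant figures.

Δv = 2830 m/s

The Hohmann ellipse has a_t = (r₁ + r₂)/2 = 15290 km.
At r₁ the circular-orbit speed is v₁ = √(μ/r₁) = 7.2042 km/s.
On the transfer ellipse at r₁, vis-viva gives v_p = √[μ(2/r₁ − 1/a_t)] = 8.8166 km/s.
First burn Δv₁ = |v_p − v₁| = 1.6124 km/s.
At r₂, v₂ = √(μ/r₂) = 4.17206 km/s.
Transfer-orbit speed at r₂: v_a = √[μ(2/r₂ − 1/a_t)] = 2.95684 km/s.
Second burn Δv₂ = |v₂ − v_a| = 1.2152 km/s.
Total Δv = Δv₁ + Δv₂ = 2.828 km/s.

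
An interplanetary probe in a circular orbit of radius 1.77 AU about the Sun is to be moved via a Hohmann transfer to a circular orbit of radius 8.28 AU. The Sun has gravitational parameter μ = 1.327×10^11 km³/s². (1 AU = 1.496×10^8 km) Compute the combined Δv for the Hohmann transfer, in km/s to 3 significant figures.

Δv = 10.6 km/s

In km: r₁ = 1.77 × 1.496×10^8 = 2.64792×10^8 km; r₂ = 8.28 × 1.496×10^8 = 1.238688×10^9 km.
Semi-major axis of the transfer orbit: a_t = (2.64792×10^8 + 1.238688×10^9)/2 = 7.5174×10^8 km.
Circular speed at r₁: v₁ = √(μ/r₁) = √(1.327×10^11/2.64792×10^8) = 22.39 km/s.
On the transfer ellipse at r₁, vis-viva gives v_p = √[μ(2/r₁ − 1/a_t)] = 28.74 km/s.
First burn Δv₁ = |v_p − v₁| = 6.350 km/s.
Circular speed at r₂: v₂ = √(μ/r₂) = 10.35 km/s.
Transfer-orbit speed at r₂: v_a = √[μ(2/r₂ − 1/a_t)] = 6.143 km/s.
Second burn Δv₂ = |v₂ − v_a| = 4.207 km/s.
Total Δv = Δv₁ + Δv₂ = 10.56 km/s.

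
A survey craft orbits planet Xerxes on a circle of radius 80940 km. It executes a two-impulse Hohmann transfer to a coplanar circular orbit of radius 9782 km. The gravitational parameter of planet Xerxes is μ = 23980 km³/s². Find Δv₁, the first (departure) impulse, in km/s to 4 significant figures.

Transfer-ellipse semi-major axis a_t = (r₁ + r₂)/2 = (80940 + 9782)/2 = 45361 km.
On the circular orbit at r = 80940 km, v_c = √(μ/r) = 0.5443 km/s.
Transfer-orbit speed at the same r (vis-viva, a = a_t): v_t = √[μ(2/r − 1/a_t)] = 0.2528 km/s.
Δv₁ = |v_t − v_c| = |0.2528 − 0.5443| = 0.2915 km/s.

Δv₁ = 0.2915 km/s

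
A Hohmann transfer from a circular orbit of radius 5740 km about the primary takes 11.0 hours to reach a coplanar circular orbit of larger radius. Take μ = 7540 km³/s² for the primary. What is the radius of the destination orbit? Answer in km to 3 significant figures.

r₂ = 15500 km

Transfer time t = 11.0 hours = 39600 s, and t = π√(a_t³/μ).
So a_t = (μ t²/π²)^(1/3) = (7540 × (39600)² / π²)^(1/3) = 10621 km.
Since a_t = (r₁ + r₂)/2, r₂ = 2a_t − r₁ = 2×10621 − 5740 = 15502 km.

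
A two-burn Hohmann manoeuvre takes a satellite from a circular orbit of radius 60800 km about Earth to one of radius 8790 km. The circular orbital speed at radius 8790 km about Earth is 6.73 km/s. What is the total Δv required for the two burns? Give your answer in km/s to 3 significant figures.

Δv = 3.44 km/s

From the circular-orbit relation v² = μ/r at r = 8790 km: μ = v²r = (6.73)² × 8790 = 3.98125×10^5 km³/s².
Semi-major axis of the transfer orbit: a_t = (60800 + 8790)/2 = 34795 km.
At r₁ the circular-orbit speed is v₁ = √(μ/r₁) = 2.559 km/s.
On the transfer ellipse at r₁, vis-viva equation gives v_a = √[μ(2/r₁ − 1/a_t)] = 1.286 km/s.
First burn Δv₁ = |v_a − v₁| = 1.273 km/s.
At r₂, v₂ = √(μ/r₂) = 6.730 km/s.
Transfer-orbit speed at r₂: v_p = √[μ(2/r₂ − 1/a_t)] = 8.896 km/s.
Second burn Δv₂ = |v₂ − v_p| = 2.166 km/s.
Δv = Δv₁ + Δv₂ = 1.273 + 2.166 = 3.439 km/s.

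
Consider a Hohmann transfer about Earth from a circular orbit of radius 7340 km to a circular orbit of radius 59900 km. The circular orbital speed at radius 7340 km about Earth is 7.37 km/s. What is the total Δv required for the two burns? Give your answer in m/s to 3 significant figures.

Δv = 3840 m/s

From the circular-orbit relation v² = μ/r at r = 7340 km: μ = v²r = (7.37)² × 7340 = 3.98686×10^5 km³/s².
Transfer-ellipse semi-major axis a_t = (r₁ + r₂)/2 = (7340 + 59900)/2 = 33620 km.
At r₁ the circular-orbit speed is v₁ = √(μ/r₁) = 7.3700 km/s.
On the transfer ellipse at r₁, vis-viva gives v_p = √[μ(2/r₁ − 1/a_t)] = 9.8374 km/s.
First burn Δv₁ = |v_p − v₁| = 2.4674 km/s.
Circular speed at r₂: v₂ = √(μ/r₂) = 2.5799 km/s.
Transfer-orbit speed at r₂: v_a = √[μ(2/r₂ − 1/a_t)] = 1.2055 km/s.
Second burn Δv₂ = |v₂ − v_a| = 1.3744 km/s.
Total Δv = Δv₁ + Δv₂ = 3.842 km/s.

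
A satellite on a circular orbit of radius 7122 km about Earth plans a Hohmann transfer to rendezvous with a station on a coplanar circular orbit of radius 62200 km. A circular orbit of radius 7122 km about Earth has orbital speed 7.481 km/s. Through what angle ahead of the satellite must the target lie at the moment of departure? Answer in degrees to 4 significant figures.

φ = 105.1°

From the circular-orbit relation v² = μ/r at r = 7122 km: μ = v²r = (7.481)² × 7122 = 3.98585×10^5 km³/s².
The Hohmann ellipse has a_t = (r₁ + r₂)/2 = 34661 km.
The half-period of the transfer ellipse is t = π√(a_t³/μ) = 32110 s.
Target angular speed ω₂ = √(μ/r₂³) = 4.070×10^-5 rad/s.
Angle swept by the target during transfer: ω₂·t = 1.3069 rad = 74.88°.
The satellite traverses 180° on the transfer ellipse, so the target must lead by 180° − 74.88° = 105.1°.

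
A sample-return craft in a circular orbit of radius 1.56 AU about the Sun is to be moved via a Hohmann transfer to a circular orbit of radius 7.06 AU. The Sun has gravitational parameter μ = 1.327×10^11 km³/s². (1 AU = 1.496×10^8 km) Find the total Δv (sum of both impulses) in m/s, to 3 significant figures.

In km: r₁ = 1.56 × 1.496×10^8 = 2.33376×10^8 km; r₂ = 7.06 × 1.496×10^8 = 1.056176×10^9 km.
Semi-major axis of the transfer orbit: a_t = (2.33376×10^8 + 1.056176×10^9)/2 = 6.44776×10^8 km.
At r₁ the circular-orbit speed is v₁ = √(μ/r₁) = 23.845551 km/s.
On the transfer ellipse at r₁, v² = μ(2/r − 1/a) gives v_p = √[μ(2/r₁ − 1/a_t)] = 30.519055 km/s.
First burn Δv₁ = |v_p − v₁| = 6.674 km/s.
Circular speed at r₂: v₂ = √(μ/r₂) = 11.209 km/s.
Transfer-orbit speed at r₂: v_a = √[μ(2/r₂ − 1/a_t)] = 6.7436 km/s.
Second burn Δv₂ = |v₂ − v_a| = 4.465 km/s.
Δv = Δv₁ + Δv₂ = 6.674 + 4.465 = 11.14 km/s.

Δv = 11100 m/s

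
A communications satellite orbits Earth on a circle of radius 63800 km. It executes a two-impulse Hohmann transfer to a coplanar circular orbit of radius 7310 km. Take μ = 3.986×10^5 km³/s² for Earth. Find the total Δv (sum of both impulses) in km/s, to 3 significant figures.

Semi-major axis of the transfer orbit: a_t = (63800 + 7310)/2 = 35555 km.
Circular speed at r₁: v₁ = √(μ/r₁) = √(3.986×10^5/63800) = 2.49953 km/s.
Transfer-orbit speed at r₁ (vis-viva equation): v_a = √[μ(2/r₁ − 1/a_t)] = 1.13336 km/s.
First burn Δv₁ = |v_a − v₁| = 1.3662 km/s.
Circular speed at r₂: v₂ = √(μ/r₂) = 7.3843 km/s.
Transfer-orbit speed at r₂: v_p = √[μ(2/r₂ − 1/a_t)] = 9.8917 km/s.
Second burn Δv₂ = |v₂ − v_p| = 2.5074 km/s.
Δv = Δv₁ + Δv₂ = 1.3662 + 2.5074 = 3.874 km/s.

Δv = 3.87 km/s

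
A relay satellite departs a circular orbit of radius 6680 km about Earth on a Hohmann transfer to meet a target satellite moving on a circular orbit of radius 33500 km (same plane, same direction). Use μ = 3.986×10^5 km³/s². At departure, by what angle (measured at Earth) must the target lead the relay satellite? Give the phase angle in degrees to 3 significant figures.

φ = 96.4°

Transfer-ellipse semi-major axis a_t = (r₁ + r₂)/2 = (6680 + 33500)/2 = 20090 km.
The half-period of the transfer ellipse is t = π√(a_t³/μ) = 14169 s.
The target's mean motion on its circular orbit is ω₂ = √(μ/r₂³) = 1.0297×10^-4 rad/s.
Angle swept by the target during transfer: ω₂·t = 1.459 rad = 83.59°.
Arrival is 180° from departure on the ellipse, so φ = 180° − 83.59° = 96.4°.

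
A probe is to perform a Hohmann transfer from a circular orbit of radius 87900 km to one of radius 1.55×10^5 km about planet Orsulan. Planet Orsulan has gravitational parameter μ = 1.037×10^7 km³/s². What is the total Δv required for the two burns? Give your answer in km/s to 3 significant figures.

Transfer-ellipse semi-major axis a_t = (r₁ + r₂)/2 = (87900 + 1.550×10^5)/2 = 1.2145×10^5 km.
At r₁ the circular-orbit speed is v₁ = √(μ/r₁) = 10.8616 km/s.
Transfer-orbit speed at r₁ (v² = μ(2/r − 1/a)): v_p = √[μ(2/r₁ − 1/a_t)] = 12.2705 km/s.
First burn Δv₁ = |v_p − v₁| = 1.409 km/s.
At r₂, v₂ = √(μ/r₂) = 8.1794 km/s.
Transfer-orbit speed at r₂: v_a = √[μ(2/r₂ − 1/a_t)] = 6.9586 km/s.
Second burn Δv₂ = |v₂ − v_a| = 1.221 km/s.
Δv = Δv₁ + Δv₂ = 1.409 + 1.221 = 2.630 km/s.

Δv = 2.63 km/s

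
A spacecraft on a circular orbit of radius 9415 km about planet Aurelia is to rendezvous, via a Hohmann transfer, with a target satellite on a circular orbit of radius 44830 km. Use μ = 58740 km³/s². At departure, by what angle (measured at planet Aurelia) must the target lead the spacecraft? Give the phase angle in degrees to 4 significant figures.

φ = 95.29°

Transfer-ellipse semi-major axis a_t = (r₁ + r₂)/2 = (9415 + 44830)/2 = 27122.5 km.
The half-period of the transfer ellipse is t = π√(a_t³/μ) = 57900 s.
The target's mean motion on its circular orbit is ω₂ = √(μ/r₂³) = 2.5534×10^-5 rad/s.
Angle swept by the target during transfer: ω₂·t = 1.4784 rad = 84.71°.
Arrival is 180° from departure on the ellipse, so φ = 180° − 84.71° = 95.29°.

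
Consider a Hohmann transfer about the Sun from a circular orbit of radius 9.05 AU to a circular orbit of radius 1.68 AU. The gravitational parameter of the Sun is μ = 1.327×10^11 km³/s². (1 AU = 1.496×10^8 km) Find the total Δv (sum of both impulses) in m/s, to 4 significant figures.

In km: r₁ = 9.05 × 1.496×10^8 = 1.35388×10^9 km; r₂ = 1.68 × 1.496×10^8 = 2.51328×10^8 km.
The Hohmann ellipse has a_t = (r₁ + r₂)/2 = 8.02604×10^8 km.
At r₁ the circular-orbit speed is v₁ = √(μ/r₁) = 9.900 km/s.
On the transfer ellipse at r₁, v² = μ(2/r − 1/a) gives v_a = √[μ(2/r₁ − 1/a_t)] = 5.540 km/s.
First burn Δv₁ = |v_a − v₁| = 4.360 km/s.
At r₂, v₂ = √(μ/r₂) = 22.978 km/s.
Transfer-orbit speed at r₂: v_p = √[μ(2/r₂ − 1/a_t)] = 29.844 km/s.
Second burn Δv₂ = |v₂ − v_p| = 6.866 km/s.
Total Δv = Δv₁ + Δv₂ = 11.23 km/s.

Δv = 11230 m/s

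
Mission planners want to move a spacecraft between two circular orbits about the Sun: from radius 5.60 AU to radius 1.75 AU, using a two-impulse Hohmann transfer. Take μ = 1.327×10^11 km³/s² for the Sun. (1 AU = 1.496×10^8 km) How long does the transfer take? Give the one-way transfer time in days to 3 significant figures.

t = 1290 days

In km: r₁ = 5.60 × 1.496×10^8 = 8.3776×10^8 km; r₂ = 1.75 × 1.496×10^8 = 2.618×10^8 km.
Semi-major axis of the transfer orbit: a_t = (8.3776×10^8 + 2.618×10^8)/2 = 5.4978×10^8 km.
Transfer time t = π√(a_t³/μ) = π√((5.4978×10^8)³ / 1.327×10^11) = 1.112×10^8 s.
Converting: 1.112×10^8 s ÷ 86400 s/day = 1290 days.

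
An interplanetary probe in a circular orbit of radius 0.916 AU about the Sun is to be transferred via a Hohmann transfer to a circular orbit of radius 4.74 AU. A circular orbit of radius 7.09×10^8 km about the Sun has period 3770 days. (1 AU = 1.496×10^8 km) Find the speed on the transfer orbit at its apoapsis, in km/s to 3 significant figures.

v = 7.78 km/s

From Kepler's third law T² = 4π²r³/μ at r = 7.09×10^8 km, T = 3770 days = 3770 × 86400 s = 3.25728×10^8 s: μ = 4π²r³/T² = 1.32614×10^11 km³/s².
In km: r₁ = 0.916 × 1.496×10^8 = 1.370336×10^8 km; r₂ = 4.74 × 1.496×10^8 = 7.09104×10^8 km.
Transfer-ellipse semi-major axis a_t = (r₁ + r₂)/2 = (1.370336×10^8 + 7.09104×10^8)/2 = 4.230688×10^8 km.
At apoapsis, r = 7.09104×10^8 km.
Applying v² = μ(2/r − 1/a_t): v = 7.783 km/s.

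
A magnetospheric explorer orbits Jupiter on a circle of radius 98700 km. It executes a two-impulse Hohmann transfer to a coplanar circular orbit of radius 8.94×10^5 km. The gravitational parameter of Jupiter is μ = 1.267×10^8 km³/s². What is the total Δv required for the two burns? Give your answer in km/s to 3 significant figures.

Δv = 18.9 km/s

The Hohmann ellipse has a_t = (r₁ + r₂)/2 = 4.9635×10^5 km.
At r₁ the circular-orbit speed is v₁ = √(μ/r₁) = 35.8286 km/s.
On the transfer ellipse at r₁, vis-viva gives v_p = √[μ(2/r₁ − 1/a_t)] = 48.0844 km/s.
First burn Δv₁ = |v_p − v₁| = 12.256 km/s.
Circular speed at r₂: v₂ = √(μ/r₂) = 11.90473 km/s.
Transfer-orbit speed at r₂: v_a = √[μ(2/r₂ − 1/a_t)] = 5.308650 km/s.
Second burn Δv₂ = |v₂ − v_a| = 6.5961 km/s.
Total Δv = Δv₁ + Δv₂ = 18.85 km/s.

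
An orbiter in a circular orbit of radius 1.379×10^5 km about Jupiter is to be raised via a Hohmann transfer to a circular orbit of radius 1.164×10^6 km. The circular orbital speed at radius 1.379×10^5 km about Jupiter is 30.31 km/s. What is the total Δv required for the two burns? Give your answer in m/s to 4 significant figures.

Δv = 15850 m/s

From the circular-orbit relation v² = μ/r at r = 1.379×10^5 km: μ = v²r = (30.31)² × 1.379×10^5 = 1.26688×10^8 km³/s².
Semi-major axis of the transfer orbit: a_t = (1.379×10^5 + 1.164×10^6)/2 = 6.5095×10^5 km.
At r₁ the circular-orbit speed is v₁ = √(μ/r₁) = 30.31 km/s.
On the transfer ellipse at r₁, vis-viva gives v_p = √[μ(2/r₁ − 1/a_t)] = 40.53 km/s.
First burn Δv₁ = |v_p − v₁| = 10.22 km/s.
At r₂, v₂ = √(μ/r₂) = 10.433 km/s.
Transfer-orbit speed at r₂: v_a = √[μ(2/r₂ − 1/a_t)] = 4.8018 km/s.
Second burn Δv₂ = |v₂ − v_a| = 5.631 km/s.
Total Δv = Δv₁ + Δv₂ = 15.85 km/s.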